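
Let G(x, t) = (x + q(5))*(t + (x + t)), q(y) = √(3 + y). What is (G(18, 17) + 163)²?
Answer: 1229433 + 228592*√2 ≈ 1.5527e+6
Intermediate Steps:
G(x, t) = (x + 2*t)*(x + 2*√2) (G(x, t) = (x + √(3 + 5))*(t + (x + t)) = (x + √8)*(t + (t + x)) = (x + 2*√2)*(x + 2*t) = (x + 2*t)*(x + 2*√2))
(G(18, 17) + 163)² = ((18² + 2*17*18 + 2*18*√2 + 4*17*√2) + 163)² = ((324 + 612 + 36*√2 + 68*√2) + 163)² = ((936 + 104*√2) + 163)² = (1099 + 104*√2)²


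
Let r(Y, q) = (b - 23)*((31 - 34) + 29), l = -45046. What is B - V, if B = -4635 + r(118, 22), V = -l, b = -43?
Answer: -51397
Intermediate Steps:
V = 45046 (V = -1*(-45046) = 45046)
r(Y, q) = -1716 (r(Y, q) = (-43 - 23)*((31 - 34) + 29) = -66*(-3 + 29) = -66*26 = -1716)
B = -6351 (B = -4635 - 1716 = -6351)
B - V = -6351 - 1*45046 = -6351 - 45046 = -51397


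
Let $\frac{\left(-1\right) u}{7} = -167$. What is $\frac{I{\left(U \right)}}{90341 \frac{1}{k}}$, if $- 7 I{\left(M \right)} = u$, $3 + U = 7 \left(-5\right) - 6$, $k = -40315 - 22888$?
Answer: $\frac{10554901}{90341} \approx 116.83$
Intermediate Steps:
$k = -63203$
$u = 1169$ ($u = \left(-7\right) \left(-167\right) = 1169$)
$U = -44$ ($U = -3 + \left(7 \left(-5\right) - 6\right) = -3 - 41 = -44$)
$I{\left(M \right)} = -167$ ($I{\left(M \right)} = \left(- \frac{1}{7}\right) 1169 = -167$)
$\frac{I{\left(U \right)}}{90341 \frac{1}{k}} = - \frac{167}{90341 \frac{1}{-63203}} = - \frac{167}{90341 \left(- \frac{1}{63203}\right)} = - \frac{167}{- \frac{90341}{63203}} = \left(-167\right) \left(- \frac{63203}{90341}\right) = \frac{10554901}{90341}$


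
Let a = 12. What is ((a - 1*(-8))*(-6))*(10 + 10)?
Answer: -2400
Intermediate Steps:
((a - 1*(-8))*(-6))*(10 + 10) = ((12 - 1*(-8))*(-6))*(10 + 10) = ((12 + 8)*(-6))*20 = (20*(-6))*20 = -120*20 = -2400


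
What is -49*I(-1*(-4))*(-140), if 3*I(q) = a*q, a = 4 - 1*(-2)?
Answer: 54880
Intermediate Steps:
a = 6 (a = 4 + 2 = 6)
I(q) = 2*q (I(q) = (6*q)/3 = 2*q)
-49*I(-1*(-4))*(-140) = -98*(-1*(-4))*(-140) = -98*4*(-140) = -49*8*(-140) = -392*(-140) = 54880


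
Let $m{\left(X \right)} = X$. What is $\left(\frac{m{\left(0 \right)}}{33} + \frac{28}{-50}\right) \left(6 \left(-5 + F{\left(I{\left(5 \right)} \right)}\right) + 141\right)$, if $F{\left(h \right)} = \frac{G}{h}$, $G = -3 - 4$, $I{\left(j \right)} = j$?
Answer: $- \frac{7182}{125} \approx -57.456$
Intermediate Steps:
$G = -7$
$F{\left(h \right)} = - \frac{7}{h}$
$\left(\frac{m{\left(0 \right)}}{33} + \frac{28}{-50}\right) \left(6 \left(-5 + F{\left(I{\left(5 \right)} \right)}\right) + 141\right) = \left(\frac{0}{33} + \frac{28}{-50}\right) \left(6 \left(-5 - \frac{7}{5}\right) + 141\right) = \left(0 \cdot \frac{1}{33} + 28 \left(- \frac{1}{50}\right)\right) \left(6 \left(-5 - \frac{7}{5}\right) + 141\right) = \left(0 - \frac{14}{25}\right) \left(6 \left(-5 - \frac{7}{5}\right) + 141\right) = - \frac{14 \left(6 \left(- \frac{32}{5}\right) + 141\right)}{25} = - \frac{14 \left(- \frac{192}{5} + 141\right)}{25} = \left(- \frac{14}{25}\right) \frac{513}{5} = - \frac{7182}{125}$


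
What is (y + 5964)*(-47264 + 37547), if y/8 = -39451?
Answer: 3008810748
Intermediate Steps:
y = -315608 (y = 8*(-39451) = -315608)
(y + 5964)*(-47264 + 37547) = (-315608 + 5964)*(-47264 + 37547) = -309644*(-9717) = 3008810748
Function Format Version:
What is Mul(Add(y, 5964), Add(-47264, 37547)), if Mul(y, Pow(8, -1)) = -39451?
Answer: 3008810748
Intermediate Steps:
y = -315608 (y = Mul(8, -39451) = -315608)
Mul(Add(y, 5964), Add(-47264, 37547)) = Mul(Add(-315608, 5964), Add(-47264, 37547)) = Mul(-309644, -9717) = 3008810748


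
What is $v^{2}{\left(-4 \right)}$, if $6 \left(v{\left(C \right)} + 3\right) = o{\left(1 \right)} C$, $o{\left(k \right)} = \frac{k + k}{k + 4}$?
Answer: $\frac{2401}{225} \approx 10.671$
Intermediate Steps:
$o{\left(k \right)} = \frac{2 k}{4 + k}$
$v{\left(C \right)} = -3 + \frac{C}{15}$ ($v{\left(C \right)} = -3 + \frac{2 \cdot 1 \frac{1}{4 + 1} C}{6} = -3 + \frac{2 \cdot 1 \cdot \frac{1}{5} C}{6} = -3 + \frac{\frac{2}{5} C}{6} = -3 + \frac{C}{15}$)
$v^{2}{\left(-4 \right)} = \left(-3 + \frac{1}{15} \left(-4\right)\right)^{2} = \left(-3 - \frac{4}{15}\right)^{2} = \left(- \frac{49}{15}\right)^{2} = \frac{2401}{225}$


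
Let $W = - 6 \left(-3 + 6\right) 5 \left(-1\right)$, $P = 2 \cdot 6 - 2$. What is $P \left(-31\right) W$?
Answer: $-27900$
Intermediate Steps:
$P = 10$ ($P = 12 - 2 = 10$)
$W = 90$ ($W = - 6 \cdot 3 \cdot 5 \left(-1\right) = - 6 \cdot 15 \left(-1\right) = \left(-6\right) \left(-15\right) = 90$)
$P \left(-31\right) W = 10 \left(-31\right) 90 = \left(-310\right) 90 = -27900$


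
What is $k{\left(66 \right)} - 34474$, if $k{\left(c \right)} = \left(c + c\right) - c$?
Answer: $-34408$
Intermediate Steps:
$k{\left(c \right)} = c$ ($k{\left(c \right)} = 2 c - c = c$)
$k{\left(66 \right)} - 34474 = 66 - 34474 = -34408$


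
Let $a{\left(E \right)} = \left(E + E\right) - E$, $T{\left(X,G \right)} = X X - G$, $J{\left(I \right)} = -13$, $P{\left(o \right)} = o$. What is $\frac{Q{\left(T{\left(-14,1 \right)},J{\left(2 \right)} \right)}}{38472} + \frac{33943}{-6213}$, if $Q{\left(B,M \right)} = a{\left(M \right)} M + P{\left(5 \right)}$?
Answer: $- \frac{217462339}{39837756} \approx -5.4587$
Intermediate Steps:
$T{\left(X,G \right)} = X^{2} - G$
$a{\left(E \right)} = E$ ($a{\left(E \right)} = 2 E - E = E$)
$Q{\left(B,M \right)} = 5 + M^{2}$ ($Q{\left(B,M \right)} = M M + 5 = M^{2} + 5 = 5 + M^{2}$)
$\frac{Q{\left(T{\left(-14,1 \right)},J{\left(2 \right)} \right)}}{38472} + \frac{33943}{-6213} = \frac{5 + \left(-13\right)^{2}}{38472} + \frac{33943}{-6213} = \left(5 + 169\right) \frac{1}{38472} + 33943 \left(- \frac{1}{6213}\right) = 174 \cdot \frac{1}{38472} - \frac{33943}{6213} = \frac{29}{6412} - \frac{33943}{6213} = - \frac{217462339}{39837756}$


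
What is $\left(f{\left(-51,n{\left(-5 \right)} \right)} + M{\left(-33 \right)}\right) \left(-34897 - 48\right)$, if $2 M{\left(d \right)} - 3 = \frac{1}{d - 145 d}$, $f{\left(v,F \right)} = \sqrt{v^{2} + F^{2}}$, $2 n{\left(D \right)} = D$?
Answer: $- \frac{498210865}{9504} - \frac{34945 \sqrt{10429}}{2} \approx -1.8368 \cdot 10^{6}$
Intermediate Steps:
$n{\left(D \right)} = \frac{D}{2}$
$f{\left(v,F \right)} = \sqrt{F^{2} + v^{2}}$
$M{\left(d \right)} = \frac{3}{2} - \frac{1}{288 d}$ ($M{\left(d \right)} = \frac{3}{2} + \frac{1}{2 \left(d - 145 d\right)} = \frac{3}{2} + \frac{1}{2 \left(- 144 d\right)} = \frac{3}{2} + \frac{\left(- \frac{1}{144}\right) \frac{1}{d}}{2} = \frac{3}{2} - \frac{1}{288 d}$)
$\left(f{\left(-51,n{\left(-5 \right)} \right)} + M{\left(-33 \right)}\right) \left(-34897 - 48\right) = \left(\sqrt{\left(\frac{1}{2} \left(-5\right)\right)^{2} + \left(-51\right)^{2}} + \frac{-1 + 432 \left(-33\right)}{288 \left(-33\right)}\right) \left(-34897 - 48\right) = \left(\sqrt{\left(- \frac{5}{2}\right)^{2} + 2601} + \frac{1}{288} \left(- \frac{1}{33}\right) \left(-1 - 14256\right)\right) \left(-34945\right) = \left(\sqrt{\frac{25}{4} + 2601} + \frac{1}{288} \left(- \frac{1}{33}\right) \left(-14257\right)\right) \left(-34945\right) = \left(\sqrt{\frac{10429}{4}} + \frac{14257}{9504}\right) \left(-34945\right) = \left(\frac{\sqrt{10429}}{2} + \frac{14257}{9504}\right) \left(-34945\right) = \left(\frac{14257}{9504} + \frac{\sqrt{10429}}{2}\right) \left(-34945\right) = - \frac{498210865}{9504} - \frac{34945 \sqrt{10429}}{2}$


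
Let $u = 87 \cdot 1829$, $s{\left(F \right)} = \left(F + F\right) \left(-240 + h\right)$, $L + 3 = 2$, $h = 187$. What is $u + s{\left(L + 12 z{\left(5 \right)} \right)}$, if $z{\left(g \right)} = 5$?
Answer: $152869$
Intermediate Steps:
$L = -1$ ($L = -3 + 2 = -1$)
$s{\left(F \right)} = - 106 F$ ($s{\left(F \right)} = \left(F + F\right) \left(-240 + 187\right) = 2 F \left(-53\right) = - 106 F$)
$u = 159123$
$u + s{\left(L + 12 z{\left(5 \right)} \right)} = 159123 - 106 \left(-1 + 12 \cdot 5\right) = 159123 - 106 \left(-1 + 60\right) = 159123 - 6254 = 152869$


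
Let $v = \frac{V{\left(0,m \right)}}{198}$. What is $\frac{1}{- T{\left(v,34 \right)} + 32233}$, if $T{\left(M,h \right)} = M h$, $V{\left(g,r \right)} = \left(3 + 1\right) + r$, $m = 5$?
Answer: $\frac{11}{354546} \approx 3.1026 \cdot 10^{-5}$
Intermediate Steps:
$V{\left(g,r \right)} = 4 + r$
$v = \frac{1}{22}$ ($v = \frac{4 + 5}{198} = 9 \cdot \frac{1}{198} = \frac{1}{22} \approx 0.045455$)
$\frac{1}{- T{\left(v,34 \right)} + 32233} = \frac{1}{- \frac{34}{22} + 32233} = \frac{1}{\left(-1\right) \frac{17}{11} + 32233} = \frac{1}{- \frac{17}{11} + 32233} = \frac{1}{\frac{354546}{11}} = \frac{11}{354546}$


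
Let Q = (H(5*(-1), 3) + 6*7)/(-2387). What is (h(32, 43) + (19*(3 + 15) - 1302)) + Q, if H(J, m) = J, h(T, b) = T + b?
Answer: -2112532/2387 ≈ -885.02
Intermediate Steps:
Q = -37/2387 (Q = (5*(-1) + 6*7)/(-2387) = (-5 + 42)*(-1/2387) = 37*(-1/2387) = -37/2387 ≈ -0.015501)
(h(32, 43) + (19*(3 + 15) - 1302)) + Q = ((32 + 43) + (19*(3 + 15) - 1302)) - 37/2387 = (75 + (19*18 - 1302)) - 37/2387 = (75 + (342 - 1302)) - 37/2387 = (75 - 960) - 37/2387 = -885 - 37/2387 = -2112532/2387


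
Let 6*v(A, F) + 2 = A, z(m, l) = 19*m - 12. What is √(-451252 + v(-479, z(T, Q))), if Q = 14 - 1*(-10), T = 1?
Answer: I*√16247958/6 ≈ 671.81*I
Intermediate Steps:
Q = 24 (Q = 14 + 10 = 24)
z(m, l) = -12 + 19*m
v(A, F) = -⅓ + A/6
√(-451252 + v(-479, z(T, Q))) = √(-451252 + (-⅓ + (⅙)*(-479))) = √(-451252 + (-⅓ - 479/6)) = √(-451252 - 481/6) = √(-2707993/6) = I*√16247958/6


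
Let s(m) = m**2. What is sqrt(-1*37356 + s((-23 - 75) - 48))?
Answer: 2*I*sqrt(4010) ≈ 126.65*I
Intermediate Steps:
sqrt(-1*37356 + s((-23 - 75) - 48)) = sqrt(-1*37356 + ((-23 - 75) - 48)**2) = sqrt(-37356 + (-98 - 48)**2) = sqrt(-37356 + (-146)**2) = sqrt(-37356 + 21316) = sqrt(-16040) = 2*I*sqrt(4010)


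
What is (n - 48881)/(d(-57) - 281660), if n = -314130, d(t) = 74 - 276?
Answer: 363011/281862 ≈ 1.2879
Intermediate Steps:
d(t) = -202
(n - 48881)/(d(-57) - 281660) = (-314130 - 48881)/(-202 - 281660) = -363011/(-281862) = -363011*(-1/281862) = 363011/281862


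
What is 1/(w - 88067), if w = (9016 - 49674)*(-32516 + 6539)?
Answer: 1/1056084799 ≈ 9.4689e-10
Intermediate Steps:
w = 1056172866 (w = -40658*(-25977) = 1056172866)
1/(w - 88067) = 1/(1056172866 - 88067) = 1/1056084799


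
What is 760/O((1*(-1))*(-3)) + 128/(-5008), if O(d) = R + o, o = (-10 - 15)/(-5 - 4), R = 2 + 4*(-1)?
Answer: 2140864/2191 ≈ 977.12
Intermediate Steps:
R = -2 (R = 2 - 4 = -2)
o = 25/9 (o = -25/(-9) = -25*(-⅑) = 25/9 ≈ 2.7778)
O(d) = 7/9 (O(d) = -2 + 25/9 = 7/9)
760/O((1*(-1))*(-3)) + 128/(-5008) = 760/(7/9) + 128/(-5008) = 760*(9/7) + 128*(-1/5008) = 6840/7 - 8/313 = 2140864/2191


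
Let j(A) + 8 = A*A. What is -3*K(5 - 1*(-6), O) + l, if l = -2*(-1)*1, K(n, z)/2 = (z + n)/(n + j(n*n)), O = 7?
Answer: 7295/3661 ≈ 1.9926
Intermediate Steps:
j(A) = -8 + A**2 (j(A) = -8 + A*A = -8 + A**2)
K(n, z) = 2*(n + z)/(-8 + n + n**4) (K(n, z) = 2*((z + n)/(n + (-8 + (n*n)**2))) = 2*((n + z)/(n + (-8 + (n**2)**2))) = 2*((n + z)/(n + (-8 + n**4))) = 2*((n + z)/(-8 + n + n**4)) = 2*(n + z)/(-8 + n + n**4))
l = 2 (l = 2*1 = 2)
-3*K(5 - 1*(-6), O) + l = -6*((5 - 1*(-6)) + 7)/(-8 + (5 - 1*(-6)) + (5 - 1*(-6))**4) + 2 = -6*((5 + 6) + 7)/(-8 + (5 + 6) + (5 + 6)**4) + 2 = -6*(11 + 7)/(-8 + 11 + 11**4) + 2 = -6*18/(-8 + 11 + 14641) + 2 = -6*18/14644 + 2 = -3*9/3661 + 2 = -27/3661 + 2 = 7295/3661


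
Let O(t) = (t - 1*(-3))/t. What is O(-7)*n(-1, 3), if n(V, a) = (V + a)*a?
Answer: 24/7 ≈ 3.4286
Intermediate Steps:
n(V, a) = a*(V + a)
O(t) = (3 + t)/t (O(t) = (t + 3)/t = (3 + t)/t)
O(-7)*n(-1, 3) = ((3 - 7)/(-7))*(3*(-1 + 3)) = (-⅐*(-4))*(3*2) = (4/7)*6 = 24/7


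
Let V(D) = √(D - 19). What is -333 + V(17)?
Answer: -333 + I*√2 ≈ -333.0 + 1.4142*I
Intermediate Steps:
V(D) = √(-19 + D)
-333 + V(17) = -333 + √(-19 + 17) = -333 + √(-2) = -333 + I*√2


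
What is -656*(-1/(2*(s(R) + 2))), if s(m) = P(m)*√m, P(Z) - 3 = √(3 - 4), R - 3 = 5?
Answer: 164/(1 + √2*(3 + I)) ≈ 29.16 - 7.866*I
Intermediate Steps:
R = 8 (R = 3 + 5 = 8)
P(Z) = 3 + I (P(Z) = 3 + √(3 - 4) = 3 + √(-1) = 3 + I)
s(m) = √m*(3 + I) (s(m) = (3 + I)*√m = √m*(3 + I))
-656*(-1/(2*(s(R) + 2))) = -656*(-1/(2*(√8*(3 + I) + 2))) = -656*(-1/(2*((2*√2)*(3 + I) + 2))) = -656*(-1/(2*(2*√2*(3 + I) + 2))) = -656*(-1/(2*(2 + 2*√2*(3 + I)))) = -656/(-4 - 4*√2*(3 + I))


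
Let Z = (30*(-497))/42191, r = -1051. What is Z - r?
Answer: 44327831/42191 ≈ 1050.6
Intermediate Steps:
Z = -14910/42191 (Z = -14910*1/42191 = -14910/42191 ≈ -0.35339)
Z - r = -14910/42191 - 1*(-1051) = -14910/42191 + 1051 = 44327831/42191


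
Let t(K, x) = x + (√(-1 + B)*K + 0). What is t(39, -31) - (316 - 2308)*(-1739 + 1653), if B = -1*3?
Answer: -171343 + 78*I ≈ -1.7134e+5 + 78.0*I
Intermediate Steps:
B = -3
t(K, x) = x + 2*I*K (t(K, x) = x + (√(-1 - 3)*K + 0) = x + (√(-4)*K + 0) = x + ((2*I)*K + 0) = x + (2*I*K + 0) = x + 2*I*K)
t(39, -31) - (316 - 2308)*(-1739 + 1653) = (-31 + 2*I*39) - (316 - 2308)*(-1739 + 1653) = (-31 + 78*I) - (-1992)*(-86) = (-31 + 78*I) - 1*171312 = (-31 + 78*I) - 171312 = -171343 + 78*I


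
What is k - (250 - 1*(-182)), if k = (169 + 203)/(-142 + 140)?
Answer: -618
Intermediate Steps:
k = -186 (k = 372/(-2) = 372*(-1/2) = -186)
k - (250 - 1*(-182)) = -186 - (250 - 1*(-182)) = -186 - (250 + 182) = -186 - 1*432 = -186 - 432 = -618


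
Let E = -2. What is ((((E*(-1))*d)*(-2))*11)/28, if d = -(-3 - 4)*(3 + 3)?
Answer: -66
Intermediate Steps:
d = 42 (d = -(-7)*6 = -1*(-42) = 42)
((((E*(-1))*d)*(-2))*11)/28 = (((-2*(-1)*42)*(-2))*11)/28 = (((2*42)*(-2))*11)*(1/28) = ((84*(-2))*11)*(1/28) = -168*11*(1/28) = -1848*1/28 = -66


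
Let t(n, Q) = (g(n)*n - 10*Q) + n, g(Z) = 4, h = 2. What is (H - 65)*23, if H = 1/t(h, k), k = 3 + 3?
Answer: -74773/50 ≈ -1495.5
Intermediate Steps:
k = 6
t(n, Q) = -10*Q + 5*n (t(n, Q) = (4*n - 10*Q) + n = (-10*Q + 4*n) + n = -10*Q + 5*n)
H = -1/50 (H = 1/(-10*6 + 5*2) = 1/(-60 + 10) = 1/(-50) = -1/50 ≈ -0.020000)
(H - 65)*23 = (-1/50 - 65)*23 = -3251/50*23 = -74773/50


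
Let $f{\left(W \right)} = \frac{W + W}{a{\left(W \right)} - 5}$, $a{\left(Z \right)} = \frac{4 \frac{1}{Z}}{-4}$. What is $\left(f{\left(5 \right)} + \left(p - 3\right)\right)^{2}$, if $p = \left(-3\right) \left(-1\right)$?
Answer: $\frac{625}{169} \approx 3.6982$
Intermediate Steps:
$a{\left(Z \right)} = - \frac{1}{Z}$ ($a{\left(Z \right)} = \frac{4}{Z} \left(- \frac{1}{4}\right) = - \frac{1}{Z}$)
$p = 3$
$f{\left(W \right)} = \frac{2 W}{-5 - \frac{1}{W}}$ ($f{\left(W \right)} = \frac{W + W}{- \frac{1}{W} - 5} = \frac{2 W}{-5 - \frac{1}{W}}$)
$\left(f{\left(5 \right)} + \left(p - 3\right)\right)^{2} = \left(- \frac{2 \cdot 5^{2}}{1 + 5 \cdot 5} + \left(3 - 3\right)\right)^{2} = \left(\left(-2\right) 25 \frac{1}{1 + 25} + \left(3 - 3\right)\right)^{2} = \left(\left(-2\right) 25 \cdot \frac{1}{26} + 0\right)^{2} = \left(- \frac{25}{13} + 0\right)^{2} = \left(- \frac{25}{13}\right)^{2} = \frac{625}{169}$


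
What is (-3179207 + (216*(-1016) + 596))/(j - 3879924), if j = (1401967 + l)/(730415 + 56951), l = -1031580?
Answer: 2675522421522/3054919869797 ≈ 0.87581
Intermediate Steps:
j = 370387/787366 (j = (1401967 - 1031580)/(730415 + 56951) = 370387/787366 ≈ 0.47041)
(-3179207 + (216*(-1016) + 596))/(j - 3879924) = (-3179207 + (216*(-1016) + 596))/(370387/787366 - 3879924) = (-3179207 + (-219456 + 596))/(-3054919869797/787366) = (-3179207 - 218860)*(-787366/3054919869797) = -3398067*(-787366/3054919869797) = 2675522421522/3054919869797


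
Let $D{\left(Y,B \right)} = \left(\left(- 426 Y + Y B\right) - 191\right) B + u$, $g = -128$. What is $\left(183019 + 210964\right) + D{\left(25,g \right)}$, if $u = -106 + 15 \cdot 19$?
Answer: $2191410$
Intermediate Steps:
$u = 179$ ($u = -106 + 285 = 179$)
$D{\left(Y,B \right)} = 179 + B \left(-191 - 426 Y + B Y\right)$ ($D{\left(Y,B \right)} = \left(\left(- 426 Y + Y B\right) - 191\right) B + 179 = \left(\left(- 426 Y + B Y\right) - 191\right) B + 179 = \left(-191 - 426 Y + B Y\right) B + 179 = B \left(-191 - 426 Y + B Y\right) + 179 = 179 + B \left(-191 - 426 Y + B Y\right)$)
$\left(183019 + 210964\right) + D{\left(25,g \right)} = \left(183019 + 210964\right) + \left(179 - -24448 + 25 \left(-128\right)^{2} - \left(-54528\right) 25\right) = 393983 + \left(179 + 24448 + 25 \cdot 16384 + 1363200\right) = 393983 + \left(179 + 24448 + 409600 + 1363200\right) = 393983 + 1797427 = 2191410$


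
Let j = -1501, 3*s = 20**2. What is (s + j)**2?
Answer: 16834609/9 ≈ 1.8705e+6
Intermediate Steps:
s = 400/3 (s = (1/3)*20**2 = (1/3)*400 = 400/3 ≈ 133.33)
(s + j)**2 = (400/3 - 1501)**2 = (-4103/3)**2 = 16834609/9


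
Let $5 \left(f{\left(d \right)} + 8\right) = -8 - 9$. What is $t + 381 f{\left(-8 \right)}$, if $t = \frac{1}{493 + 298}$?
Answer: $- \frac{17178142}{3955} \approx -4343.4$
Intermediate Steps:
$f{\left(d \right)} = - \frac{57}{5}$ ($f{\left(d \right)} = -8 + \frac{-8 - 9}{5} = -8 + \frac{1}{5} \left(-17\right) = -8 - \frac{17}{5} = - \frac{57}{5}$)
$t = \frac{1}{791} \approx 0.0012642$
$t + 381 f{\left(-8 \right)} = \frac{1}{791} + 381 \left(- \frac{57}{5}\right) = \frac{1}{791} - \frac{21717}{5} = - \frac{17178142}{3955}$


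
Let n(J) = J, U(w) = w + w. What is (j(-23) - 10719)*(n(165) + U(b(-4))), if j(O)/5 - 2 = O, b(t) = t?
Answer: -1699368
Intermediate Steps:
U(w) = 2*w
j(O) = 10 + 5*O
(j(-23) - 10719)*(n(165) + U(b(-4))) = ((10 + 5*(-23)) - 10719)*(165 + 2*(-4)) = ((10 - 115) - 10719)*(165 - 8) = (-105 - 10719)*157 = -10824*157 = -1699368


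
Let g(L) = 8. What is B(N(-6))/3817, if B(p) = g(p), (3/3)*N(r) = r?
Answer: 8/3817 ≈ 0.0020959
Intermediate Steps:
N(r) = r
B(p) = 8
B(N(-6))/3817 = 8/3817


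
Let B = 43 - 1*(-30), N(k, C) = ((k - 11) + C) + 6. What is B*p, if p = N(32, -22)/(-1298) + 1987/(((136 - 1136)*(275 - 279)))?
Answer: 93408099/2596000 ≈ 35.982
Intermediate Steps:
N(k, C) = -5 + C + k (N(k, C) = ((-11 + k) + C) + 6 = (-11 + C + k) + 6 = -5 + C + k)
B = 73 (B = 43 + 30 = 73)
p = 1279563/2596000 (p = (-5 - 22 + 32)/(-1298) + 1987/(((136 - 1136)*(275 - 279))) = 5*(-1/1298) + 1987/((-1000*(-4))) = -5/1298 + 1987/4000 = 1279563/2596000 ≈ 0.49290)
B*p = 73*(1279563/2596000) = 93408099/2596000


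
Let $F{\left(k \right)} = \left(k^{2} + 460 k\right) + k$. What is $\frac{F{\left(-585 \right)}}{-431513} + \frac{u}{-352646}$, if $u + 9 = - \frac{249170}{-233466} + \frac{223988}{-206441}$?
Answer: $- \frac{44026281948908317148}{261935529746455871121} \approx -0.16808$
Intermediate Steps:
$F{\left(k \right)} = k^{2} + 461 k$
$u = - \frac{217313634496}{24098477253}$ ($u = -9 + \left(- \frac{249170}{-233466} + \frac{223988}{-206441}\right) = -9 + \left(\left(-249170\right) \left(- \frac{1}{233466}\right) + 223988 \left(- \frac{1}{206441}\right)\right) = -9 + \left(\frac{124585}{116733} - \frac{223988}{206441}\right) = -9 - \frac{427339219}{24098477253} = - \frac{217313634496}{24098477253} \approx -9.0177$)
$\frac{F{\left(-585 \right)}}{-431513} + \frac{u}{-352646} = \frac{\left(-585\right) \left(461 - 585\right)}{-431513} - \frac{217313634496}{24098477253 \left(-352646\right)} = \left(-585\right) \left(-124\right) \left(- \frac{1}{431513}\right) - - \frac{15522402464}{607016543525817} = 72540 \left(- \frac{1}{431513}\right) + \frac{15522402464}{607016543525817} = - \frac{72540}{431513} + \frac{15522402464}{607016543525817} = - \frac{44026281948908317148}{261935529746455871121}$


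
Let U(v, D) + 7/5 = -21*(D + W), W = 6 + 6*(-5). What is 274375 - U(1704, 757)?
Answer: 1448847/5 ≈ 2.8977e+5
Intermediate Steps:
W = -24 (W = 6 - 30 = -24)
U(v, D) = 2513/5 - 21*D (U(v, D) = -7/5 - 21*(D - 24) = -7/5 - 21*(-24 + D) = -7/5 + (504 - 21*D) = 2513/5 - 21*D)
274375 - U(1704, 757) = 274375 - (2513/5 - 21*757) = 274375 - (2513/5 - 15897) = 274375 - 1*(-76972/5) = 274375 + 76972/5 = 1448847/5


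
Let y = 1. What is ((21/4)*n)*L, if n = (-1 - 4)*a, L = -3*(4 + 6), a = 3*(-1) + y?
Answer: -1575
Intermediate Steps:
a = -2 (a = 3*(-1) + 1 = -3 + 1 = -2)
L = -30 (L = -3*10 = -30)
n = 10 (n = (-1 - 4)*(-2) = -5*(-2) = 10)
((21/4)*n)*L = ((21/4)*10)*(-30) = (105/2)*(-30) = -1575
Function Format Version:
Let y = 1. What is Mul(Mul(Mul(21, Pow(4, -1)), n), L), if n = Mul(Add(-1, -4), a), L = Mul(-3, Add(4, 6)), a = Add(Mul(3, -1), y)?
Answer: -1575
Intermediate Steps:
a = -2 (a = Add(Mul(3, -1), 1) = Add(-3, 1) = -2)
L = -30 (L = Mul(-3, 10) = -30)
n = 10 (n = Mul(Add(-1, -4), -2) = Mul(-5, -2) = 10)
Mul(Mul(Mul(21, Pow(4, -1)), n), L) = Mul(Mul(Mul(21, Pow(4, -1)), 10), -30) = Mul(Mul(Mul(21, Rational(1, 4)), 10), -30) = Mul(Mul(Rational(21, 4), 10), -30) = Mul(Rational(105, 2), -30) = -1575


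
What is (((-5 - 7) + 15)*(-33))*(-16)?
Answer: 1584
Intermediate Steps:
(((-5 - 7) + 15)*(-33))*(-16) = ((-12 + 15)*(-33))*(-16) = (3*(-33))*(-16) = -99*(-16) = 1584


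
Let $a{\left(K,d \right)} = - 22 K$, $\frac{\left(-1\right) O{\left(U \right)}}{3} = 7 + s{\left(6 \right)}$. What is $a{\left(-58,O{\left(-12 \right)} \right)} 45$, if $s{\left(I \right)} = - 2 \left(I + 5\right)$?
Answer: $57420$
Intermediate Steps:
$s{\left(I \right)} = -10 - 2 I$ ($s{\left(I \right)} = - 2 \left(5 + I\right) = -10 - 2 I$)
$O{\left(U \right)} = 45$ ($O{\left(U \right)} = - 3 \left(7 - 22\right) = \left(-3\right) \left(-15\right) = 45$)
$a{\left(-58,O{\left(-12 \right)} \right)} 45 = \left(-22\right) \left(-58\right) 45 = 1276 \cdot 45 = 57420$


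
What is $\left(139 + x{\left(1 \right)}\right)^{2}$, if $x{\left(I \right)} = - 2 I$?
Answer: $18769$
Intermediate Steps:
$\left(139 + x{\left(1 \right)}\right)^{2} = \left(139 - 2\right)^{2} = 137^{2} = 18769$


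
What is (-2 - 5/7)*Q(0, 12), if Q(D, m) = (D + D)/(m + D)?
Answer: 0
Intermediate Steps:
Q(D, m) = 2*D/(D + m) (Q(D, m) = (2*D)/(D + m) = 2*D/(D + m))
(-2 - 5/7)*Q(0, 12) = (-2 - 5/7)*(2*0/(0 + 12)) = (-2 + (⅐)*(-5))*(2*0/12) = (-2 - 5/7)*(2*0*(1/12)) = -19/7*0 = 0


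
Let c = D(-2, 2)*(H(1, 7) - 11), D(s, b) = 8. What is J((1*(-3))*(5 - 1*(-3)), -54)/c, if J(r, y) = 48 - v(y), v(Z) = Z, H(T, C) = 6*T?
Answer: -51/20 ≈ -2.5500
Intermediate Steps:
c = -40 (c = 8*(6*1 - 11) = 8*(6 - 11) = 8*(-5) = -40)
J(r, y) = 48 - y
J((1*(-3))*(5 - 1*(-3)), -54)/c = (48 - 1*(-54))/(-40) = (48 + 54)*(-1/40) = 102*(-1/40) = -51/20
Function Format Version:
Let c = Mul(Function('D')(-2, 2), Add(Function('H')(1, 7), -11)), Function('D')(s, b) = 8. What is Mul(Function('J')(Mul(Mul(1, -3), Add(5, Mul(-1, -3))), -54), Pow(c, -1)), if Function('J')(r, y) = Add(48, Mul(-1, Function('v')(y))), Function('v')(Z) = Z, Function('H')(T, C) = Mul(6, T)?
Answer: Rational(-51, 20) ≈ -2.5500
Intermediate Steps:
c = -40 (c = Mul(8, Add(Mul(6, 1), -11)) = Mul(8, Add(6, -11)) = Mul(8, -5) = -40)
Function('J')(r, y) = Add(48, Mul(-1, y))
Mul(Function('J')(Mul(Mul(1, -3), Add(5, Mul(-1, -3))), -54), Pow(c, -1)) = Mul(Add(48, Mul(-1, -54)), Pow(-40, -1)) = Mul(Add(48, 54), Rational(-1, 40)) = Mul(102, Rational(-1, 40)) = Rational(-51, 20)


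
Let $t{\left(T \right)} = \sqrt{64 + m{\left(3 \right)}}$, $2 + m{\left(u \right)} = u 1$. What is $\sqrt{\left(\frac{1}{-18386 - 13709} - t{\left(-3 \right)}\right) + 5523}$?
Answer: $\frac{\sqrt{116105748020 - 21022225 \sqrt{65}}}{4585} \approx 74.263$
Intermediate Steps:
$m{\left(u \right)} = -2 + u$ ($m{\left(u \right)} = -2 + u 1 = -2 + u$)
$t{\left(T \right)} = \sqrt{65}$ ($t{\left(T \right)} = \sqrt{64 + \left(-2 + 3\right)} = \sqrt{64 + 1} = \sqrt{65}$)
$\sqrt{\left(\frac{1}{-18386 - 13709} - t{\left(-3 \right)}\right) + 5523} = \sqrt{\left(\frac{1}{-18386 - 13709} - \sqrt{65}\right) + 5523} = \sqrt{\left(\frac{1}{-32095} - \sqrt{65}\right) + 5523} = \sqrt{\left(- \frac{1}{32095} - \sqrt{65}\right) + 5523} = \sqrt{\frac{177260684}{32095} - \sqrt{65}}$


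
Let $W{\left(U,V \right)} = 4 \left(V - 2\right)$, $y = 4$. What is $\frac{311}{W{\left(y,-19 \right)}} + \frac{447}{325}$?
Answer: $- \frac{63527}{27300} \approx -2.327$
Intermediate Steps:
$W{\left(U,V \right)} = -8 + 4 V$ ($W{\left(U,V \right)} = 4 \left(-2 + V\right) = -8 + 4 V$)
$\frac{311}{W{\left(y,-19 \right)}} + \frac{447}{325} = \frac{311}{-8 + 4 \left(-19\right)} + \frac{447}{325} = \frac{311}{-8 - 76} + 447 \cdot \frac{1}{325} = \frac{311}{-84} + \frac{447}{325} = 311 \left(- \frac{1}{84}\right) + \frac{447}{325} = - \frac{311}{84} + \frac{447}{325} = - \frac{63527}{27300}$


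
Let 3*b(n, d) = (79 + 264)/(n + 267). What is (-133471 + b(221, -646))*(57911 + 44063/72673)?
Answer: -411183740488604683/53196636 ≈ -7.7295e+9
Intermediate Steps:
b(n, d) = 343/(3*(267 + n)) (b(n, d) = ((79 + 264)/(n + 267))/3 = (343/(267 + n))/3 = 343/(3*(267 + n)))
(-133471 + b(221, -646))*(57911 + 44063/72673) = (-133471 + 343/(3*(267 + 221)))*(57911 + 44063/72673) = (-133471 + (343/3)/488)*(57911 + 44063*(1/72673)) = (-133471 + (343/3)*(1/488))*(57911 + 44063/72673) = (-133471 + 343/1464)*(4208610166/72673) = -195401201/1464*4208610166/72673 = -411183740488604683/53196636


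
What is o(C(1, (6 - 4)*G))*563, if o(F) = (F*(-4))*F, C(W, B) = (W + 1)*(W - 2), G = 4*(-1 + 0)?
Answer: -9008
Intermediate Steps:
G = -4 (G = 4*(-1) = -4)
C(W, B) = (1 + W)*(-2 + W)
o(F) = -4*F² (o(F) = (-4*F)*F = -4*F²)
o(C(1, (6 - 4)*G))*563 = -4*(-2 + 1² - 1*1)²*563 = -4*(-2 + 1 - 1)²*563 = -4*(-2)²*563 = -4*4*563 = -16*563 = -9008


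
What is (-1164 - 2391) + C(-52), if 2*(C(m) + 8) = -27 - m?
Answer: -7101/2 ≈ -3550.5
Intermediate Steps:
C(m) = -43/2 - m/2 (C(m) = -8 + (-27 - m)/2 = -8 + (-27/2 - m/2) = -43/2 - m/2)
(-1164 - 2391) + C(-52) = (-1164 - 2391) + (-43/2 - ½*(-52)) = -3555 + (-43/2 + 26) = -3555 + 9/2 = -7101/2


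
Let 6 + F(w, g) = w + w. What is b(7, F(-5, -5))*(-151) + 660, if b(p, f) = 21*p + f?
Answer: -19121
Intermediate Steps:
F(w, g) = -6 + 2*w (F(w, g) = -6 + (w + w) = -6 + 2*w)
b(p, f) = f + 21*p
b(7, F(-5, -5))*(-151) + 660 = ((-6 + 2*(-5)) + 21*7)*(-151) + 660 = ((-6 - 10) + 147)*(-151) + 660 = (-16 + 147)*(-151) + 660 = 131*(-151) + 660 = -19781 + 660 = -19121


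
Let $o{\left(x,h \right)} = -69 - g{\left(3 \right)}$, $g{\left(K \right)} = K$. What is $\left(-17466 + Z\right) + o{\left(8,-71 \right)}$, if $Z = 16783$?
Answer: $-755$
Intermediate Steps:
$o{\left(x,h \right)} = -72$ ($o{\left(x,h \right)} = -69 - 3 = -72$)
$\left(-17466 + Z\right) + o{\left(8,-71 \right)} = \left(-17466 + 16783\right) - 72 = -683 - 72 = -755$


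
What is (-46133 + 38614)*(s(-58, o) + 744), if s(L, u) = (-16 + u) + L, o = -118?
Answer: -4150488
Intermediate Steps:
s(L, u) = -16 + L + u
(-46133 + 38614)*(s(-58, o) + 744) = (-46133 + 38614)*((-16 - 58 - 118) + 744) = -7519*(-192 + 744) = -7519*552 = -4150488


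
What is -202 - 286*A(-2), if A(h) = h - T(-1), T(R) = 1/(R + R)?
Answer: 227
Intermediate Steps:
T(R) = 1/(2*R)
A(h) = 1/2 + h (A(h) = h - 1/(2*(-1)) = h - (-1)/2 = h - 1*(-1/2) = h + 1/2 = 1/2 + h)
-202 - 286*A(-2) = -202 - 286*(1/2 - 2) = -202 - 286*(-3/2) = -202 + 429 = 227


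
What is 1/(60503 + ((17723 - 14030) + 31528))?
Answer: 1/95724 ≈ 1.0447e-5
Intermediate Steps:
1/(60503 + ((17723 - 14030) + 31528)) = 1/(60503 + (3693 + 31528)) = 1/(60503 + 35221) = 1/95724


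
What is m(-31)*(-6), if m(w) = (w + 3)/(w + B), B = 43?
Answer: 14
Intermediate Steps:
m(w) = (3 + w)/(43 + w) (m(w) = (w + 3)/(w + 43) = (3 + w)/(43 + w))
m(-31)*(-6) = ((3 - 31)/(43 - 31))*(-6) = (-28/12)*(-6) = ((1/12)*(-28))*(-6) = -7/3*(-6) = 14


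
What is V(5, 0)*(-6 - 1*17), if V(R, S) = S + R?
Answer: -115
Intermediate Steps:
V(R, S) = R + S
V(5, 0)*(-6 - 1*17) = (5 + 0)*(-6 - 1*17) = 5*(-6 - 17) = 5*(-23) = -115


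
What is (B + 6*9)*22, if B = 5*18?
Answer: 3168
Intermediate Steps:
B = 90
(B + 6*9)*22 = (90 + 6*9)*22 = (90 + 54)*22 = 144*22 = 3168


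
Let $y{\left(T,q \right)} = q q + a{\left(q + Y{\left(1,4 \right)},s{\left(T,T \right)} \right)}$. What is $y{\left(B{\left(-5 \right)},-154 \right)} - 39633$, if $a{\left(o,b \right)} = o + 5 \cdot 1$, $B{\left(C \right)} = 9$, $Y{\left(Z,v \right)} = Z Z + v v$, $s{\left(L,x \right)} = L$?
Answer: $-16049$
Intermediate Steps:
$Y{\left(Z,v \right)} = Z^{2} + v^{2}$
$a{\left(o,b \right)} = 5 + o$ ($a{\left(o,b \right)} = o + 5 = 5 + o$)
$y{\left(T,q \right)} = 22 + q + q^{2}$ ($y{\left(T,q \right)} = q q + \left(5 + \left(q + \left(1^{2} + 4^{2}\right)\right)\right) = q^{2} + \left(5 + \left(q + \left(1 + 16\right)\right)\right) = q^{2} + \left(5 + \left(q + 17\right)\right) = q^{2} + \left(5 + \left(17 + q\right)\right) = q^{2} + \left(22 + q\right) = 22 + q + q^{2}$)
$y{\left(B{\left(-5 \right)},-154 \right)} - 39633 = \left(22 - 154 + \left(-154\right)^{2}\right) - 39633 = \left(22 - 154 + 23716\right) - 39633 = 23584 - 39633 = -16049$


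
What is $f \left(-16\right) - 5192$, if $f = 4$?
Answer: $-5256$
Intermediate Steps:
$f \left(-16\right) - 5192 = 4 \left(-16\right) - 5192 = -64 - 5192 = -5256$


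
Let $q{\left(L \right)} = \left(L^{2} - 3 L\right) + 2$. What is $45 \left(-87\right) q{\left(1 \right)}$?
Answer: $0$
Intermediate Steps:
$q{\left(L \right)} = 2 + L^{2} - 3 L$
$45 \left(-87\right) q{\left(1 \right)} = 45 \left(-87\right) \left(2 + 1^{2} - 3\right) = - 3915 \left(2 + 1 - 3\right) = \left(-3915\right) 0 = 0$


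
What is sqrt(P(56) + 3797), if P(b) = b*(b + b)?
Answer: sqrt(10069) ≈ 100.34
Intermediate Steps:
P(b) = 2*b**2 (P(b) = b*(2*b) = 2*b**2)
sqrt(P(56) + 3797) = sqrt(2*56**2 + 3797) = sqrt(2*3136 + 3797) = sqrt(6272 + 3797) = sqrt(10069)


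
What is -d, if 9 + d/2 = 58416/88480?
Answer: 46119/2765 ≈ 16.680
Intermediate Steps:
d = -46119/2765 (d = -18 + 2*(58416/88480) = -18 + 2*(58416*(1/88480)) = -18 + 2*(3651/5530) = -18 + 3651/2765 = -46119/2765 ≈ -16.680)
-d = -1*(-46119/2765) = 46119/2765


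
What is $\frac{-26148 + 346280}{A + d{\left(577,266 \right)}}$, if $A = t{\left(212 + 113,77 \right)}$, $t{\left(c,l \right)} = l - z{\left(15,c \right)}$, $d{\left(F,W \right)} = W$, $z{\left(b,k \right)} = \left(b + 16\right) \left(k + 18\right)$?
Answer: $- \frac{160066}{5145} \approx -31.111$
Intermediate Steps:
$z{\left(b,k \right)} = \left(16 + b\right) \left(18 + k\right)$
$t{\left(c,l \right)} = -558 + l - 31 c$ ($t{\left(c,l \right)} = l - \left(288 + 16 c + 18 \cdot 15 + 15 c\right) = l - \left(288 + 16 c + 270 + 15 c\right) = l - \left(558 + 31 c\right) = -558 + l - 31 c$)
$A = -10556$ ($A = -558 + 77 - 31 \left(212 + 113\right) = -558 + 77 - 10075 = -10556$)
$\frac{-26148 + 346280}{A + d{\left(577,266 \right)}} = \frac{-26148 + 346280}{-10556 + 266} = \frac{320132}{-10290} = 320132 \left(- \frac{1}{10290}\right) = - \frac{160066}{5145}$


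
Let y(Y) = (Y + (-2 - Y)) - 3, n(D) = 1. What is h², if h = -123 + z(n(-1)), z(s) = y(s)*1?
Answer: 16384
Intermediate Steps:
y(Y) = -5 (y(Y) = -2 - 3 = -5)
z(s) = -5 (z(s) = -5*1 = -5)
h = -128 (h = -123 - 5 = -128)
h² = (-128)² = 16384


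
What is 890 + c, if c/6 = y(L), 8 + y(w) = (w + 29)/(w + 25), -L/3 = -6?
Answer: 36488/43 ≈ 848.56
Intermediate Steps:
L = 18 (L = -3*(-6) = 18)
y(w) = -8 + (29 + w)/(25 + w) (y(w) = -8 + (w + 29)/(w + 25) = -8 + (29 + w)/(25 + w))
c = -1782/43 (c = 6*((-171 - 7*18)/(25 + 18)) = 6*((-171 - 126)/43) = 6*((1/43)*(-297)) = 6*(-297/43) = -1782/43 ≈ -41.442)
890 + c = 890 - 1782/43 = 36488/43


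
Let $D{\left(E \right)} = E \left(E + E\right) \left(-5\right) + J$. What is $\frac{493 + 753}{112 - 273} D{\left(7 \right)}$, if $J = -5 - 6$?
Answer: $\frac{89178}{23} \approx 3877.3$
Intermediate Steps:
$J = -11$ ($J = -5 - 6 = -11$)
$D{\left(E \right)} = -11 - 10 E^{2}$ ($D{\left(E \right)} = E \left(E + E\right) \left(-5\right) - 11 = E 2 E \left(-5\right) - 11 = 2 E^{2} \left(-5\right) - 11 = - 10 E^{2} - 11 = -11 - 10 E^{2}$)
$\frac{493 + 753}{112 - 273} D{\left(7 \right)} = \frac{493 + 753}{112 - 273} \left(-11 - 10 \cdot 7^{2}\right) = \frac{1246}{-161} \left(-11 - 490\right) = 1246 \left(- \frac{1}{161}\right) \left(-11 - 490\right) = \left(- \frac{178}{23}\right) \left(-501\right) = \frac{89178}{23}$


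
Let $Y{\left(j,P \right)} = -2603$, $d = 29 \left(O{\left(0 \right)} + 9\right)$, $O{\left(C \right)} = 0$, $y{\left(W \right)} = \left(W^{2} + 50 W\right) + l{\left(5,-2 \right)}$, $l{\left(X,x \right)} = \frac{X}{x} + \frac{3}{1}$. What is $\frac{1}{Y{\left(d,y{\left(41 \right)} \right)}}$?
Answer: $- \frac{1}{2603} \approx -0.00038417$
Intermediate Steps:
$l{\left(X,x \right)} = 3 + \frac{X}{x}$ ($l{\left(X,x \right)} = \frac{X}{x} + 3 \cdot 1 = \frac{X}{x} + 3 = 3 + \frac{X}{x}$)
$y{\left(W \right)} = \frac{1}{2} + W^{2} + 50 W$ ($y{\left(W \right)} = \left(W^{2} + 50 W\right) + \left(3 + \frac{5}{-2}\right) = \left(W^{2} + 50 W\right) + \left(3 + 5 \left(- \frac{1}{2}\right)\right) = \left(W^{2} + 50 W\right) + \left(3 - \frac{5}{2}\right) = \left(W^{2} + 50 W\right) + \frac{1}{2} = \frac{1}{2} + W^{2} + 50 W$)
$d = 261$ ($d = 29 \left(0 + 9\right) = 29 \cdot 9 = 261$)
$\frac{1}{Y{\left(d,y{\left(41 \right)} \right)}} = \frac{1}{-2603} = - \frac{1}{2603}$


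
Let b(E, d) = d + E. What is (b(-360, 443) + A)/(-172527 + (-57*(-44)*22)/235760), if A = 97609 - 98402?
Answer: 20923700/5084363793 ≈ 0.0041153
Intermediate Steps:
b(E, d) = E + d
A = -793
(b(-360, 443) + A)/(-172527 + (-57*(-44)*22)/235760) = ((-360 + 443) - 793)/(-172527 + (-57*(-44)*22)/235760) = (83 - 793)/(-172527 + (2508*22)*(1/235760)) = -710/(-172527 + 55176*(1/235760)) = -710/(-172527 + 6897/29470) = -710/(-5084363793/29470) = -710*(-29470/5084363793) = 20923700/5084363793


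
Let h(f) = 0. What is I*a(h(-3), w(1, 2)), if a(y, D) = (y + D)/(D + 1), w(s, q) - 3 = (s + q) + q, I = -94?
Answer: -752/9 ≈ -83.556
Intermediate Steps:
w(s, q) = 3 + s + 2*q (w(s, q) = 3 + ((s + q) + q) = 3 + ((q + s) + q) = 3 + (s + 2*q) = 3 + s + 2*q)
a(y, D) = (D + y)/(1 + D)
I*a(h(-3), w(1, 2)) = -94*((3 + 1 + 2*2) + 0)/(1 + (3 + 1 + 2*2)) = -94*((3 + 1 + 4) + 0)/(1 + (3 + 1 + 4)) = -94*(8 + 0)/(1 + 8) = -94*8/9 = -752/9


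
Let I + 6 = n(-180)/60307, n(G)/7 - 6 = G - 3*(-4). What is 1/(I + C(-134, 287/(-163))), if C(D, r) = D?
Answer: -60307/8444114 ≈ -0.0071419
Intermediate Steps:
n(G) = 126 + 7*G (n(G) = 42 + 7*(G - 3*(-4)) = 42 + 7*(G + 12) = 42 + 7*(12 + G) = 42 + (84 + 7*G) = 126 + 7*G)
I = -362976/60307 (I = -6 + (126 + 7*(-180))/60307 = -6 + (126 - 1260)*(1/60307) = -6 - 1134*1/60307 = -6 - 1134/60307 = -362976/60307 ≈ -6.0188)
1/(I + C(-134, 287/(-163))) = 1/(-362976/60307 - 134) = 1/(-8444114/60307) = -60307/8444114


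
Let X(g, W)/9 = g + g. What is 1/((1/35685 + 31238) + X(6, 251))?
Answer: 35685/1118582011 ≈ 3.1902e-5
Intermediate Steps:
X(g, W) = 18*g (X(g, W) = 9*(g + g) = 9*(2*g) = 18*g)
1/((1/35685 + 31238) + X(6, 251)) = 1/((1/35685 + 31238) + 18*6) = 1/((1/35685 + 31238) + 108) = 1/(1114728031/35685 + 108) = 1/(1118582011/35685) = 35685/1118582011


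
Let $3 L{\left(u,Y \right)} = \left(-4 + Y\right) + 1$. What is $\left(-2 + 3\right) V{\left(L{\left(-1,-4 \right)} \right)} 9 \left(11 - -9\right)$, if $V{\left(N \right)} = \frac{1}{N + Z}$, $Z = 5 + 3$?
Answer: $\frac{540}{17} \approx 31.765$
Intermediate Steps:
$Z = 8$
$L{\left(u,Y \right)} = -1 + \frac{Y}{3}$ ($L{\left(u,Y \right)} = \frac{\left(-4 + Y\right) + 1}{3} = \frac{-3 + Y}{3} = -1 + \frac{Y}{3}$)
$V{\left(N \right)} = \frac{1}{8 + N}$ ($V{\left(N \right)} = \frac{1}{N + 8} = \frac{1}{8 + N}$)
$\left(-2 + 3\right) V{\left(L{\left(-1,-4 \right)} \right)} 9 \left(11 - -9\right) = \frac{-2 + 3}{8 + \left(-1 + \frac{1}{3} \left(-4\right)\right)} 9 \left(11 - -9\right) = 1 \frac{1}{8 - \frac{7}{3}} \cdot 9 \left(11 + 9\right) = 1 \frac{1}{8 - \frac{7}{3}} \cdot 9 \cdot 20 = 1 \frac{1}{\frac{17}{3}} \cdot 9 \cdot 20 = 1 \cdot \frac{3}{17} \cdot 9 \cdot 20 = \frac{3}{17} \cdot 9 \cdot 20 = \frac{27}{17} \cdot 20 = \frac{540}{17}$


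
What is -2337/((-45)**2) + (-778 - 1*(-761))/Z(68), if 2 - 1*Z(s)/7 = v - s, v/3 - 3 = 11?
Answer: -164159/132300 ≈ -1.2408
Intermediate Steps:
v = 42 (v = 9 + 3*11 = 9 + 33 = 42)
Z(s) = -280 + 7*s (Z(s) = 14 - 7*(42 - s) = 14 + (-294 + 7*s) = -280 + 7*s)
-2337/((-45)**2) + (-778 - 1*(-761))/Z(68) = -2337/((-45)**2) + (-778 - 1*(-761))/(-280 + 7*68) = -2337/2025 + (-778 + 761)/(-280 + 476) = -2337*1/2025 - 17/196 = -779/675 - 17*1/196 = -779/675 - 17/196 = -164159/132300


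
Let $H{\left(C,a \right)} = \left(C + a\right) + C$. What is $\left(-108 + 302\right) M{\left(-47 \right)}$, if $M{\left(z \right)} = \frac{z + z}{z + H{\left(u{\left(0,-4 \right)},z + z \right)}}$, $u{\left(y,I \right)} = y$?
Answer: $\frac{388}{3} \approx 129.33$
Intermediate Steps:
$H{\left(C,a \right)} = a + 2 C$
$M{\left(z \right)} = \frac{2}{3}$ ($M{\left(z \right)} = \frac{z + z}{z + \left(\left(z + z\right) + 2 \cdot 0\right)} = \frac{2 z}{z + \left(2 z + 0\right)} = \frac{2 z}{z + 2 z} = \frac{2 z}{3 z} = 2 z \frac{1}{3 z} = \frac{2}{3}$)
$\left(-108 + 302\right) M{\left(-47 \right)} = \left(-108 + 302\right) \frac{2}{3} = 194 \cdot \frac{2}{3} = \frac{388}{3}$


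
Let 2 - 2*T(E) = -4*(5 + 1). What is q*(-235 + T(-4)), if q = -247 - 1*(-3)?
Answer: 54168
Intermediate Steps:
T(E) = 13 (T(E) = 1 - (-2)*(5 + 1) = 1 - (-2)*6 = 1 - 1/2*(-24) = 1 + 12 = 13)
q = -244 (q = -247 + 3 = -244)
q*(-235 + T(-4)) = -244*(-235 + 13) = -244*(-222) = 54168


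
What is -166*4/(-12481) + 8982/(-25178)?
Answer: -47693075/157123309 ≈ -0.30354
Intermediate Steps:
-166*4/(-12481) + 8982/(-25178) = -664*(-1/12481) + 8982*(-1/25178) = 664/12481 - 4491/12589 = -47693075/157123309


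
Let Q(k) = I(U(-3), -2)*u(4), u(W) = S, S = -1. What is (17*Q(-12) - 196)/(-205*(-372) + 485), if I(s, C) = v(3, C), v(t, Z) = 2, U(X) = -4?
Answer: -46/15349 ≈ -0.0029969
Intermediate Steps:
u(W) = -1
I(s, C) = 2
Q(k) = -2 (Q(k) = 2*(-1) = -2)
(17*Q(-12) - 196)/(-205*(-372) + 485) = (17*(-2) - 196)/(-205*(-372) + 485) = (-34 - 196)/(76260 + 485) = -230/76745 = -230*1/76745 = -46/15349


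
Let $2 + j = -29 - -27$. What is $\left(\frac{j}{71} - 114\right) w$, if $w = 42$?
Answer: $- \frac{340116}{71} \approx -4790.4$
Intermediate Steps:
$j = -4$ ($j = -2 - 2 = -4$)
$\left(\frac{j}{71} - 114\right) w = \left(- \frac{4}{71} - 114\right) 42 = \left(- \frac{8098}{71}\right) 42 = - \frac{340116}{71}$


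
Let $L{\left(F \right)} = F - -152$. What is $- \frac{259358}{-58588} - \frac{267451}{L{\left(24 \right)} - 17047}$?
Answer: $\frac{10022524003}{494219074} \approx 20.28$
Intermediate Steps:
$L{\left(F \right)} = 152 + F$ ($L{\left(F \right)} = F + 152 = 152 + F$)
$- \frac{259358}{-58588} - \frac{267451}{L{\left(24 \right)} - 17047} = - \frac{259358}{-58588} - \frac{267451}{\left(152 + 24\right) - 17047} = \left(-259358\right) \left(- \frac{1}{58588}\right) - \frac{267451}{176 - 17047} = \frac{129679}{29294} - \frac{267451}{-16871} = \frac{129679}{29294} - - \frac{267451}{16871} = \frac{129679}{29294} + \frac{267451}{16871} = \frac{10022524003}{494219074}$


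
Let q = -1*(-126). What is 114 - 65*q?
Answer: -8076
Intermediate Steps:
q = 126
114 - 65*q = 114 - 65*126 = 114 - 8190 = -8076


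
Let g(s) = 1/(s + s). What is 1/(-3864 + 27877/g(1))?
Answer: 1/51890 ≈ 1.9272e-5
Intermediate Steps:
g(s) = 1/(2*s)
1/(-3864 + 27877/g(1)) = 1/(-3864 + 27877/(((½)/1))) = 1/(-3864 + 27877/(((½)*1))) = 1/(-3864 + 27877/(½)) = 1/(-3864 + 27877*2) = 1/(-3864 + 55754) = 1/51890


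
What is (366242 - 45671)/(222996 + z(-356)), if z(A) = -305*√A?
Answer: 17871512679/12440083229 + 97774155*I*√89/24880166458 ≈ 1.4366 + 0.037074*I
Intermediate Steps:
(366242 - 45671)/(222996 + z(-356)) = (366242 - 45671)/(222996 - 610*I*√89) = 320571/(222996 - 610*I*√89)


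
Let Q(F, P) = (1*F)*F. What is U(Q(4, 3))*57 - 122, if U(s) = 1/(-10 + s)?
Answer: -225/2 ≈ -112.50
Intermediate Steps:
Q(F, P) = F**2 (Q(F, P) = F*F = F**2)
U(Q(4, 3))*57 - 122 = 57/(-10 + 4**2) - 122 = 57/(-10 + 16) - 122 = 57/6 - 122 = (1/6)*57 - 122 = 19/2 - 122 = -225/2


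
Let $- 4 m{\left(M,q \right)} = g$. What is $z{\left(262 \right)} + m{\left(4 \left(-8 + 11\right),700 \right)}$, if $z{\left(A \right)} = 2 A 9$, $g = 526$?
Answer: $\frac{9169}{2} \approx 4584.5$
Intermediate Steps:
$m{\left(M,q \right)} = - \frac{263}{2}$ ($m{\left(M,q \right)} = \left(- \frac{1}{4}\right) 526 = - \frac{263}{2}$)
$z{\left(A \right)} = 18 A$
$z{\left(262 \right)} + m{\left(4 \left(-8 + 11\right),700 \right)} = 18 \cdot 262 - \frac{263}{2} = 4716 - \frac{263}{2} = \frac{9169}{2}$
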